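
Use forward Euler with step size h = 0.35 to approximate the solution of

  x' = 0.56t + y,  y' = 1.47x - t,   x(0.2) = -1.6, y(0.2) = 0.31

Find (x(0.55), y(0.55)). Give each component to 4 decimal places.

-1.4523, -0.5832

Euler on (x,y): x_{n+1} = x_n + h·x', y_{n+1} = y_n + h·y'.
0.200000: (-1.600000, 0.310000); f=(0.422000, -2.552000) → (-1.452300, -0.583200)
(x(0.55), y(0.55)) ≈ (-1.4523, -0.5832)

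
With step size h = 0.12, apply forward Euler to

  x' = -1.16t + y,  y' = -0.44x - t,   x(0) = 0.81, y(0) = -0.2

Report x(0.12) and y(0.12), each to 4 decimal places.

Euler on (x,y): x_{n+1} = x_n + h·x', y_{n+1} = y_n + h·y'.
0.000000: (0.810000, -0.200000); f=(-0.200000, -0.356400) → (0.786000, -0.242768)
(x(0.12), y(0.12)) ≈ (0.7860, -0.2428)

0.7860, -0.2428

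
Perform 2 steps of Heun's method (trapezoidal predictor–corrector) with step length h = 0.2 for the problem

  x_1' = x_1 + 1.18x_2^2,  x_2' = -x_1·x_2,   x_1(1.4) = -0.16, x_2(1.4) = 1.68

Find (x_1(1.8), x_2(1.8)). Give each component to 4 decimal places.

Heun on (x_1,x_2): k1 = f(s_n, state_n); k2 = f(s_n + h, state_n + h·k1); state_{n+1} = state_n + (h/2)·(k1 + k2).
1.400000: (-0.160000, 1.680000)
  k1 = (3.170432, 0.268800)
  predictor → (0.474086, 1.733760)
  k2 = (4.021076, -0.821952)
  → (0.559151, 1.624685)
1.600000: (0.559151, 1.624685)
  k1 = (3.673880, -0.908444)
  predictor → (1.293927, 1.442996)
  k2 = (3.750967, -1.867131)
  → (1.301636, 1.347127)
(x_1(1.8), x_2(1.8)) ≈ (1.3016, 1.3471)

1.3016, 1.3471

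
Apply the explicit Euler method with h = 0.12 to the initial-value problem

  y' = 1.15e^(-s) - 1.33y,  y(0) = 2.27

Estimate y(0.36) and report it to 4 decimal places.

Euler: y_{n+1} = y_n + h·f(s_n, y_n).
s=0.000000, y=2.270000: f=-1.869100 → y ← 2.270000 + 0.12·(-1.869100) = 2.045708
s=0.120000, y=2.045708: f=-1.700833 → y ← 2.045708 + 0.12·(-1.700833) = 1.841608
s=0.240000, y=1.841608: f=-1.544717 → y ← 1.841608 + 0.12·(-1.544717) = 1.656242
y(0.36) ≈ 1.6562

1.6562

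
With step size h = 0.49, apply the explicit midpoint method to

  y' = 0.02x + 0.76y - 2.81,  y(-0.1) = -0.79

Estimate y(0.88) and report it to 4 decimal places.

Midpoint: k1 = f(x_n, y_n); k2 = f(x_n + h/2, y_n + (h/2)·k1); y_{n+1} = y_n + h·k2.
x=-0.100000, y=-0.790000:
  k1 = f(-0.100000, -0.790000) = -3.412400
  k2 = f(0.145000, -1.626038) = -4.042889
  y ← -0.790000 + 0.49·(-4.042889) = -2.771016
x=0.390000, y=-2.771016:
  k1 = f(0.390000, -2.771016) = -4.908172
  k2 = f(0.635000, -3.973518) = -5.817173
  y ← -2.771016 + 0.49·(-5.817173) = -5.621431
y(0.88) ≈ -5.6214

-5.6214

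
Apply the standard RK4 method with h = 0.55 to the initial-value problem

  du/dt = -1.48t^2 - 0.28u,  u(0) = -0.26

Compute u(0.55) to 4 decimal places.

RK4: k1 = f(t_n, u_n); k2 = f(t_n + h/2, u_n + (h/2)·k1); k3 = f(t_n + h/2, u_n + (h/2)·k2); k4 = f(t_n + h, u_n + h·k3); u_{n+1} = u_n + (h/6)·(k1 + 2k2 + 2k3 + k4).
t=0.000000, u=-0.260000:
  k1 = f(0.000000, -0.260000) = 0.072800
  k2 = f(0.275000, -0.239980) = -0.044731
  k3 = f(0.275000, -0.272301) = -0.035681
  k4 = f(0.550000, -0.279624) = -0.369405
  u ← -0.260000 + (0.55/6)·(k1 + 2k2 + 2k3 + k4) = -0.301931
u(0.55) ≈ -0.3019

-0.3019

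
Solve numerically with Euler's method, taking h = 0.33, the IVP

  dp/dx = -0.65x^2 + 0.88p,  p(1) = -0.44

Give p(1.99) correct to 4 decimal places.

Euler: p_{n+1} = p_n + h·f(x_n, p_n).
x=1.000000, p=-0.440000: f=-1.037200 → p ← -0.440000 + 0.33·(-1.037200) = -0.782276
x=1.330000, p=-0.782276: f=-1.838188 → p ← -0.782276 + 0.33·(-1.838188) = -1.388878
x=1.660000, p=-1.388878: f=-3.013353 → p ← -1.388878 + 0.33·(-3.013353) = -2.383284
p(1.99) ≈ -2.3833

-2.3833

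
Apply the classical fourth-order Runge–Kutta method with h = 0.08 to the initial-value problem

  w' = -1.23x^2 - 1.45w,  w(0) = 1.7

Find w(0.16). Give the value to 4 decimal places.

RK4: k1 = f(x_n, w_n); k2 = f(x_n + h/2, w_n + (h/2)·k1); k3 = f(x_n + h/2, w_n + (h/2)·k2); k4 = f(x_n + h, w_n + h·k3); w_{n+1} = w_n + (h/6)·(k1 + 2k2 + 2k3 + k4).
x=0.000000, w=1.700000:
  k1 = f(0.000000, 1.700000) = -2.465000
  k2 = f(0.040000, 1.601400) = -2.323998
  k3 = f(0.040000, 1.607040) = -2.332176
  k4 = f(0.080000, 1.513426) = -2.202340
  w ← 1.700000 + (0.08/6)·(k1 + 2k2 + 2k3 + k4) = 1.513604
x=0.080000, w=1.513604:
  k1 = f(0.080000, 1.513604) = -2.202598
  k2 = f(0.120000, 1.425500) = -2.084687
  k3 = f(0.120000, 1.430217) = -2.091526
  k4 = f(0.160000, 1.346282) = -1.983597
  w ← 1.513604 + (0.08/6)·(k1 + 2k2 + 2k3 + k4) = 1.346423
w(0.16) ≈ 1.3464

1.3464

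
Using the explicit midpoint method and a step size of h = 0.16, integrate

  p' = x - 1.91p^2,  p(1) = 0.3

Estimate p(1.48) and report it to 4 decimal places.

Midpoint: k1 = f(x_n, p_n); k2 = f(x_n + h/2, p_n + (h/2)·k1); p_{n+1} = p_n + h·k2.
x=1.000000, p=0.300000:
  k1 = f(1.000000, 0.300000) = 0.828100
  k2 = f(1.080000, 0.366248) = 0.823797
  p ← 0.300000 + 0.16·0.823797 = 0.431808
x=1.160000, p=0.431808:
  k1 = f(1.160000, 0.431808) = 0.803866
  k2 = f(1.240000, 0.496117) = 0.769888
  p ← 0.431808 + 0.16·0.769888 = 0.554990
x=1.320000, p=0.554990:
  k1 = f(1.320000, 0.554990) = 0.731694
  k2 = f(1.400000, 0.613525) = 0.681051
  p ← 0.554990 + 0.16·0.681051 = 0.663958
p(1.48) ≈ 0.6640

0.6640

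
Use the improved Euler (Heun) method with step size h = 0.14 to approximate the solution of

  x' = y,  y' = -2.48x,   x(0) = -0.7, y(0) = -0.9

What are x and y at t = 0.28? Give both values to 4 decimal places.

-0.8782, -0.3388

Heun on (x,y): k1 = f(t_n, state_n); k2 = f(t_n + h, state_n + h·k1); state_{n+1} = state_n + (h/2)·(k1 + k2).
0.000000: (-0.700000, -0.900000)
  k1 = (-0.900000, 1.736000)
  predictor → (-0.826000, -0.656960)
  k2 = (-0.656960, 2.048480)
  → (-0.808987, -0.635086)
0.140000: (-0.808987, -0.635086)
  k1 = (-0.635086, 2.006288)
  predictor → (-0.897899, -0.354206)
  k2 = (-0.354206, 2.226790)
  → (-0.878238, -0.338771)
(x(0.28), y(0.28)) ≈ (-0.8782, -0.3388)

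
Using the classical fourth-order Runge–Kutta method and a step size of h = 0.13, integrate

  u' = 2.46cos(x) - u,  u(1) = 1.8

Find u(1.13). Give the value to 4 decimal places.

RK4: k1 = f(x_n, u_n); k2 = f(x_n + h/2, u_n + (h/2)·k1); k3 = f(x_n + h/2, u_n + (h/2)·k2); k4 = f(x_n + h, u_n + h·k3); u_{n+1} = u_n + (h/6)·(k1 + 2k2 + 2k3 + k4).
x=1.000000, u=1.800000:
  k1 = f(1.000000, 1.800000) = -0.470856
  k2 = f(1.065000, 1.769394) = -0.577514
  k3 = f(1.065000, 1.762462) = -0.570581
  k4 = f(1.130000, 1.725824) = -0.676241
  u ← 1.800000 + (0.13/6)·(k1 + 2k2 + 2k3 + k4) = 1.725395
u(1.13) ≈ 1.7254

1.7254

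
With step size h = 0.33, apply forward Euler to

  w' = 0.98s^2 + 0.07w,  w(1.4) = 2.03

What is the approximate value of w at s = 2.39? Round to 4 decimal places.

Euler: w_{n+1} = w_n + h·f(s_n, w_n).
s=1.400000, w=2.030000: f=2.062900 → w ← 2.030000 + 0.33·2.062900 = 2.710757
s=1.730000, w=2.710757: f=3.122795 → w ← 2.710757 + 0.33·3.122795 = 3.741279
s=2.060000, w=3.741279: f=4.420618 → w ← 3.741279 + 0.33·4.420618 = 5.200083
w(2.39) ≈ 5.2001

5.2001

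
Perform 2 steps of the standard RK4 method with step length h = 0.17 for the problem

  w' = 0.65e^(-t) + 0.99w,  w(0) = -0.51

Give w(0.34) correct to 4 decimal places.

RK4: k1 = f(t_n, w_n); k2 = f(t_n + h/2, w_n + (h/2)·k1); k3 = f(t_n + h/2, w_n + (h/2)·k2); k4 = f(t_n + h, w_n + h·k3); w_{n+1} = w_n + (h/6)·(k1 + 2k2 + 2k3 + k4).
t=0.000000, w=-0.510000:
  k1 = f(0.000000, -0.510000) = 0.145100
  k2 = f(0.085000, -0.497667) = 0.104343
  k3 = f(0.085000, -0.501131) = 0.100913
  k4 = f(0.170000, -0.492845) = 0.060466
  w ← -0.510000 + (0.17/6)·(k1 + 2k2 + 2k3 + k4) = -0.492544
t=0.170000, w=-0.492544:
  k1 = f(0.170000, -0.492544) = 0.060763
  k2 = f(0.255000, -0.487380) = 0.021190
  k3 = f(0.255000, -0.490743) = 0.017860
  k4 = f(0.340000, -0.489508) = -0.021962
  w ← -0.492544 + (0.17/6)·(k1 + 2k2 + 2k3 + k4) = -0.489232
w(0.34) ≈ -0.4892

-0.4892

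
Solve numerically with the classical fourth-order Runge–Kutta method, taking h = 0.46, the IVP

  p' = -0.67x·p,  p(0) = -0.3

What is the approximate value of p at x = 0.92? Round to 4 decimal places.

RK4: k1 = f(x_n, p_n); k2 = f(x_n + h/2, p_n + (h/2)·k1); k3 = f(x_n + h/2, p_n + (h/2)·k2); k4 = f(x_n + h, p_n + h·k3); p_{n+1} = p_n + (h/6)·(k1 + 2k2 + 2k3 + k4).
x=0.000000, p=-0.300000:
  k1 = f(0.000000, -0.300000) = 0.000000
  k2 = f(0.230000, -0.300000) = 0.046230
  k3 = f(0.230000, -0.289367) = 0.044591
  k4 = f(0.460000, -0.279488) = 0.086138
  p ← -0.300000 + (0.46/6)·(k1 + 2k2 + 2k3 + k4) = -0.279470
x=0.460000, p=-0.279470:
  k1 = f(0.460000, -0.279470) = 0.086133
  k2 = f(0.690000, -0.259660) = 0.120041
  k3 = f(0.690000, -0.251861) = 0.116435
  k4 = f(0.920000, -0.225910) = 0.139251
  p ← -0.279470 + (0.46/6)·(k1 + 2k2 + 2k3 + k4) = -0.225931
p(0.92) ≈ -0.2259

-0.2259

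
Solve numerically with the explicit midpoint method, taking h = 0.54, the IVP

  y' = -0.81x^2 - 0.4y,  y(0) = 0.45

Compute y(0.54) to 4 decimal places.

Midpoint: k1 = f(x_n, y_n); k2 = f(x_n + h/2, y_n + (h/2)·k1); y_{n+1} = y_n + h·k2.
x=0.000000, y=0.450000:
  k1 = f(0.000000, 0.450000) = -0.180000
  k2 = f(0.270000, 0.401400) = -0.219609
  y ← 0.450000 + 0.54·(-0.219609) = 0.331411
y(0.54) ≈ 0.3314

0.3314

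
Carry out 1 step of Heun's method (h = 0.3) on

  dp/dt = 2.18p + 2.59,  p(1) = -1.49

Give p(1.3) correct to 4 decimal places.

Heun: k1 = f(t_n, p_n); k2 = f(t_n + h, p_n + h·k1); p_{n+1} = p_n + (h/2)·(k1 + k2).
t=1.000000, p=-1.490000:
  k1 = f(1.000000, -1.490000) = -0.658200
  k2 = f(1.300000, -1.687460) = -1.088663
  p ← -1.490000 + (0.3/2)·(-0.658200 + (-1.088663)) = -1.752029
p(1.3) ≈ -1.7520

-1.7520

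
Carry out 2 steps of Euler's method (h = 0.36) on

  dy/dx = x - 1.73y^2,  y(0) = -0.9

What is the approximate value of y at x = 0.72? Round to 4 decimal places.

Euler: y_{n+1} = y_n + h·f(x_n, y_n).
x=0.000000, y=-0.900000: f=-1.401300 → y ← -0.900000 + 0.36·(-1.401300) = -1.404468
x=0.360000, y=-1.404468: f=-3.052478 → y ← -1.404468 + 0.36·(-3.052478) = -2.503360
y(0.72) ≈ -2.5034

-2.5034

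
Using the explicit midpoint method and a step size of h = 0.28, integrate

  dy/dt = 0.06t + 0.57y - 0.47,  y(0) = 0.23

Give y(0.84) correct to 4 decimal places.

Midpoint: k1 = f(t_n, y_n); k2 = f(t_n + h/2, y_n + (h/2)·k1); y_{n+1} = y_n + h·k2.
t=0.000000, y=0.230000:
  k1 = f(0.000000, 0.230000) = -0.338900
  k2 = f(0.140000, 0.182554) = -0.357544
  y ← 0.230000 + 0.28·(-0.357544) = 0.129888
t=0.280000, y=0.129888:
  k1 = f(0.280000, 0.129888) = -0.379164
  k2 = f(0.420000, 0.076805) = -0.401021
  y ← 0.129888 + 0.28·(-0.401021) = 0.017602
t=0.560000, y=0.017602:
  k1 = f(0.560000, 0.017602) = -0.426367
  k2 = f(0.700000, -0.042090) = -0.451991
  y ← 0.017602 + 0.28·(-0.451991) = -0.108956
y(0.84) ≈ -0.1090

-0.1090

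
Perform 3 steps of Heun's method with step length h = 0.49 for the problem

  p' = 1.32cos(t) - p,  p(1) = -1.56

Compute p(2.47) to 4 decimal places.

-0.7359

Heun: k1 = f(t_n, p_n); k2 = f(t_n + h, p_n + h·k1); p_{n+1} = p_n + (h/2)·(k1 + k2).
t=1.000000, p=-1.560000:
  k1 = f(1.000000, -1.560000) = 2.273199
  k2 = f(1.490000, -0.446132) = 0.552668
  p ← -1.560000 + (0.49/2)·(2.273199 + 0.552668) = -0.867663
t=1.490000, p=-0.867663:
  k1 = f(1.490000, -0.867663) = 0.974198
  k2 = f(1.980000, -0.390306) = -0.134894
  p ← -0.867663 + (0.49/2)·(0.974198 + (-0.134894)) = -0.662033
t=1.980000, p=-0.662033:
  k1 = f(1.980000, -0.662033) = 0.136833
  k2 = f(2.470000, -0.594985) = -0.438353
  p ← -0.662033 + (0.49/2)·(0.136833 + (-0.438353)) = -0.735906
p(2.47) ≈ -0.7359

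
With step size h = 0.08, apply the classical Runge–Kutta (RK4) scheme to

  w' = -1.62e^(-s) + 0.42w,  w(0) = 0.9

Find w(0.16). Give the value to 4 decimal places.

0.7146

RK4: k1 = f(s_n, w_n); k2 = f(s_n + h/2, w_n + (h/2)·k1); k3 = f(s_n + h/2, w_n + (h/2)·k2); k4 = f(s_n + h, w_n + h·k3); w_{n+1} = w_n + (h/6)·(k1 + 2k2 + 2k3 + k4).
s=0.000000, w=0.900000:
  k1 = f(0.000000, 0.900000) = -1.242000
  k2 = f(0.040000, 0.850320) = -1.199344
  k3 = f(0.040000, 0.852026) = -1.198628
  k4 = f(0.080000, 0.804110) = -1.157722
  w ← 0.900000 + (0.08/6)·(k1 + 2k2 + 2k3 + k4) = 0.804058
s=0.080000, w=0.804058:
  k1 = f(0.080000, 0.804058) = -1.157744
  k2 = f(0.120000, 0.757748) = -1.118557
  k3 = f(0.120000, 0.759315) = -1.117899
  k4 = f(0.160000, 0.714626) = -1.080330
  w ← 0.804058 + (0.08/6)·(k1 + 2k2 + 2k3 + k4) = 0.714578
w(0.16) ≈ 0.7146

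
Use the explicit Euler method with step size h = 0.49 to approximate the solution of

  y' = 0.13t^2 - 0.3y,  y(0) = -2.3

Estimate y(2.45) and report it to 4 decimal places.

-0.6225

Euler: y_{n+1} = y_n + h·f(t_n, y_n).
t=0.000000, y=-2.300000: f=0.690000 → y ← -2.300000 + 0.49·0.690000 = -1.961900
t=0.490000, y=-1.961900: f=0.619783 → y ← -1.961900 + 0.49·0.619783 = -1.658206
t=0.980000, y=-1.658206: f=0.622314 → y ← -1.658206 + 0.49·0.622314 = -1.353273
t=1.470000, y=-1.353273: f=0.686899 → y ← -1.353273 + 0.49·0.686899 = -1.016692
t=1.960000, y=-1.016692: f=0.804416 → y ← -1.016692 + 0.49·0.804416 = -0.622528
y(2.45) ≈ -0.6225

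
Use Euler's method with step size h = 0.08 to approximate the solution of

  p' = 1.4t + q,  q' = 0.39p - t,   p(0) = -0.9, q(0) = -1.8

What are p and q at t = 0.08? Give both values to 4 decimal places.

Euler on (p,q): p_{n+1} = p_n + h·p', q_{n+1} = q_n + h·q'.
0.000000: (-0.900000, -1.800000); f=(-1.800000, -0.351000) → (-1.044000, -1.828080)
(p(0.08), q(0.08)) ≈ (-1.0440, -1.8281)

-1.0440, -1.8281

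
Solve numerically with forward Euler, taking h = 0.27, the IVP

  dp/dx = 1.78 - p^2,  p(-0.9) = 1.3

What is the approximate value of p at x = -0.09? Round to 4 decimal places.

1.3334

Euler: p_{n+1} = p_n + h·f(x_n, p_n).
x=-0.900000, p=1.300000: f=0.090000 → p ← 1.300000 + 0.27·0.090000 = 1.324300
x=-0.630000, p=1.324300: f=0.026230 → p ← 1.324300 + 0.27·0.026230 = 1.331382
x=-0.360000, p=1.331382: f=0.007422 → p ← 1.331382 + 0.27·0.007422 = 1.333386
p(-0.09) ≈ 1.3334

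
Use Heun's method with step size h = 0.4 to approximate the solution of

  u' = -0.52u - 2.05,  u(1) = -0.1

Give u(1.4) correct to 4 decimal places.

-0.8161

Heun: k1 = f(s_n, u_n); k2 = f(s_n + h, u_n + h·k1); u_{n+1} = u_n + (h/2)·(k1 + k2).
s=1.000000, u=-0.100000:
  k1 = f(1.000000, -0.100000) = -1.998000
  k2 = f(1.400000, -0.899200) = -1.582416
  u ← -0.100000 + (0.4/2)·(-1.998000 + (-1.582416)) = -0.816083
u(1.4) ≈ -0.8161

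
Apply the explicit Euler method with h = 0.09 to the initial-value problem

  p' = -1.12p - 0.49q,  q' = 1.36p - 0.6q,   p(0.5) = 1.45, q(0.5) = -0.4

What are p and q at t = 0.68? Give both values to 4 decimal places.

1.1971, -0.0283

Euler on (p,q): p_{n+1} = p_n + h·p', q_{n+1} = q_n + h·q'.
0.500000: (1.450000, -0.400000); f=(-1.428000, 2.212000) → (1.321480, -0.200920)
0.590000: (1.321480, -0.200920); f=(-1.381607, 1.917765) → (1.197135, -0.028321)
(p(0.68), q(0.68)) ≈ (1.1971, -0.0283)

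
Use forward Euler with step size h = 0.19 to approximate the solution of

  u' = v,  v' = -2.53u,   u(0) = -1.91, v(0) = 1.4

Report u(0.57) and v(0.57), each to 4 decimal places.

Euler on (u,v): u_{n+1} = u_n + h·u', v_{n+1} = v_n + h·v'.
0.000000: (-1.910000, 1.400000); f=(1.400000, 4.832300) → (-1.644000, 2.318137)
0.190000: (-1.644000, 2.318137); f=(2.318137, 4.159320) → (-1.203554, 3.108408)
0.380000: (-1.203554, 3.108408); f=(3.108408, 3.044992) → (-0.612956, 3.686956)
(u(0.57), v(0.57)) ≈ (-0.6130, 3.6870)

-0.6130, 3.6870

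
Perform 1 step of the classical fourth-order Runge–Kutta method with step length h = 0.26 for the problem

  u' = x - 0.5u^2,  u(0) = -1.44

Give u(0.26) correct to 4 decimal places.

RK4: k1 = f(x_n, u_n); k2 = f(x_n + h/2, u_n + (h/2)·k1); k3 = f(x_n + h/2, u_n + (h/2)·k2); k4 = f(x_n + h, u_n + h·k3); u_{n+1} = u_n + (h/6)·(k1 + 2k2 + 2k3 + k4).
x=0.000000, u=-1.440000:
  k1 = f(0.000000, -1.440000) = -1.036800
  k2 = f(0.130000, -1.574784) = -1.109972
  k3 = f(0.130000, -1.584296) = -1.124998
  k4 = f(0.260000, -1.732499) = -1.240777
  u ← -1.440000 + (0.26/6)·(k1 + 2k2 + 2k3 + k4) = -1.732392
u(0.26) ≈ -1.7324

-1.7324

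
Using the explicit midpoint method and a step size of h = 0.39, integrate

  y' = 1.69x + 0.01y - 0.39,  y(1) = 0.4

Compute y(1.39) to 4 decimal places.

Midpoint: k1 = f(x_n, y_n); k2 = f(x_n + h/2, y_n + (h/2)·k1); y_{n+1} = y_n + h·k2.
x=1.000000, y=0.400000:
  k1 = f(1.000000, 0.400000) = 1.304000
  k2 = f(1.195000, 0.654280) = 1.636093
  y ← 0.400000 + 0.39·1.636093 = 1.038076
y(1.39) ≈ 1.0381

1.0381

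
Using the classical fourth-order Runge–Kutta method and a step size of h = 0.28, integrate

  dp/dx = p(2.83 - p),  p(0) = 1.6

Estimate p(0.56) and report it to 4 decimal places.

2.4442

RK4: k1 = f(x_n, p_n); k2 = f(x_n + h/2, p_n + (h/2)·k1); k3 = f(x_n + h/2, p_n + (h/2)·k2); k4 = f(x_n + h, p_n + h·k3); p_{n+1} = p_n + (h/6)·(k1 + 2k2 + 2k3 + k4).
x=0.000000, p=1.600000:
  k1 = f(0.000000, 1.600000) = 1.968000
  k2 = f(0.140000, 1.875520) = 1.790146
  k3 = f(0.140000, 1.850620) = 1.812460
  k4 = f(0.280000, 2.107489) = 1.522684
  p ← 1.600000 + (0.28/6)·(k1 + 2k2 + 2k3 + k4) = 2.099142
x=0.280000, p=2.099142:
  k1 = f(0.280000, 2.099142) = 1.534175
  k2 = f(0.420000, 2.313926) = 1.194156
  k3 = f(0.420000, 2.266324) = 1.277473
  k4 = f(0.560000, 2.456834) = 0.916806
  p ← 2.099142 + (0.28/6)·(k1 + 2k2 + 2k3 + k4) = 2.444206
p(0.56) ≈ 2.4442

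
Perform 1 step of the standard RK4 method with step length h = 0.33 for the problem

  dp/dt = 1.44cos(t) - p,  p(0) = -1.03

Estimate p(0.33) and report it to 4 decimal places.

-0.3437

RK4: k1 = f(t_n, p_n); k2 = f(t_n + h/2, p_n + (h/2)·k1); k3 = f(t_n + h/2, p_n + (h/2)·k2); k4 = f(t_n + h, p_n + h·k3); p_{n+1} = p_n + (h/6)·(k1 + 2k2 + 2k3 + k4).
t=0.000000, p=-1.030000:
  k1 = f(0.000000, -1.030000) = 2.470000
  k2 = f(0.165000, -0.622450) = 2.042892
  k3 = f(0.165000, -0.692923) = 2.113365
  k4 = f(0.330000, -0.332589) = 1.694890
  p ← -1.030000 + (0.33/6)·(k1 + 2k2 + 2k3 + k4) = -0.343743
p(0.33) ≈ -0.3437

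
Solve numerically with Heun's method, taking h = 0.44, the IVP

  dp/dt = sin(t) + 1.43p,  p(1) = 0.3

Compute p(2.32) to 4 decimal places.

Heun: k1 = f(t_n, p_n); k2 = f(t_n + h, p_n + h·k1); p_{n+1} = p_n + (h/2)·(k1 + k2).
t=1.000000, p=0.300000:
  k1 = f(1.000000, 0.300000) = 1.270471
  k2 = f(1.440000, 0.859007) = 2.219839
  p ← 0.300000 + (0.44/2)·(1.270471 + 2.219839) = 1.067868
t=1.440000, p=1.067868:
  k1 = f(1.440000, 1.067868) = 2.518510
  k2 = f(1.880000, 2.176012) = 4.064274
  p ← 1.067868 + (0.44/2)·(2.518510 + 4.064274) = 2.516081
t=1.880000, p=2.516081:
  k1 = f(1.880000, 2.516081) = 4.550571
  k2 = f(2.320000, 4.518332) = 7.193446
  p ← 2.516081 + (0.44/2)·(4.550571 + 7.193446) = 5.099764
p(2.32) ≈ 5.0998

5.0998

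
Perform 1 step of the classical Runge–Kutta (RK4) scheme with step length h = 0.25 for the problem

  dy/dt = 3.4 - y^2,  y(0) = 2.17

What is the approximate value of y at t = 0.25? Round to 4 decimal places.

RK4: k1 = f(t_n, y_n); k2 = f(t_n + h/2, y_n + (h/2)·k1); k3 = f(t_n + h/2, y_n + (h/2)·k2); k4 = f(t_n + h, y_n + h·k3); y_{n+1} = y_n + (h/6)·(k1 + 2k2 + 2k3 + k4).
t=0.000000, y=2.170000:
  k1 = f(0.000000, 2.170000) = -1.308900
  k2 = f(0.125000, 2.006387) = -0.625591
  k3 = f(0.125000, 2.091801) = -0.975632
  k4 = f(0.250000, 1.926092) = -0.309830
  y ← 2.170000 + (0.25/6)·(k1 + 2k2 + 2k3 + k4) = 1.969118
y(0.25) ≈ 1.9691

1.9691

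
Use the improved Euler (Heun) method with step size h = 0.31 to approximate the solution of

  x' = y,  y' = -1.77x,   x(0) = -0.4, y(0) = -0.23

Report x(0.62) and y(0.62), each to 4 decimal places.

-0.3973, 0.2482

Heun on (x,y): k1 = f(t_n, state_n); k2 = f(t_n + h, state_n + h·k1); state_{n+1} = state_n + (h/2)·(k1 + k2).
0.000000: (-0.400000, -0.230000)
  k1 = (-0.230000, 0.708000)
  predictor → (-0.471300, -0.010520)
  k2 = (-0.010520, 0.834201)
  → (-0.437281, 0.009041)
0.310000: (-0.437281, 0.009041)
  k1 = (0.009041, 0.773987)
  predictor → (-0.434478, 0.248977)
  k2 = (0.248977, 0.769026)
  → (-0.397288, 0.248208)
(x(0.62), y(0.62)) ≈ (-0.3973, 0.2482)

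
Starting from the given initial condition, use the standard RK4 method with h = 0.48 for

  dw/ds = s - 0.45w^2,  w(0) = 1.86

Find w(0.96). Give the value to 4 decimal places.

1.3621

RK4: k1 = f(s_n, w_n); k2 = f(s_n + h/2, w_n + (h/2)·k1); k3 = f(s_n + h/2, w_n + (h/2)·k2); k4 = f(s_n + h, w_n + h·k3); w_{n+1} = w_n + (h/6)·(k1 + 2k2 + 2k3 + k4).
s=0.000000, w=1.860000:
  k1 = f(0.000000, 1.860000) = -1.556820
  k2 = f(0.240000, 1.486363) = -0.754174
  k3 = f(0.240000, 1.678998) = -1.028566
  k4 = f(0.480000, 1.366288) = -0.360035
  w ← 1.860000 + (0.48/6)·(k1 + 2k2 + 2k3 + k4) = 1.421413
s=0.480000, w=1.421413:
  k1 = f(0.480000, 1.421413) = -0.429187
  k2 = f(0.720000, 1.318408) = -0.062190
  k3 = f(0.720000, 1.406488) = -0.170193
  k4 = f(0.960000, 1.339720) = 0.152317
  w ← 1.421413 + (0.48/6)·(k1 + 2k2 + 2k3 + k4) = 1.362082
w(0.96) ≈ 1.3621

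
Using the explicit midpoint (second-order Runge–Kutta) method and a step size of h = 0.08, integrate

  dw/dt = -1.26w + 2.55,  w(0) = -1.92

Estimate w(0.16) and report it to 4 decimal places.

-1.2011

Midpoint: k1 = f(t_n, w_n); k2 = f(t_n + h/2, w_n + (h/2)·k1); w_{n+1} = w_n + h·k2.
t=0.000000, w=-1.920000:
  k1 = f(0.000000, -1.920000) = 4.969200
  k2 = f(0.040000, -1.721232) = 4.718752
  w ← -1.920000 + 0.08·4.718752 = -1.542500
t=0.080000, w=-1.542500:
  k1 = f(0.080000, -1.542500) = 4.493550
  k2 = f(0.120000, -1.362758) = 4.267075
  w ← -1.542500 + 0.08·4.267075 = -1.201134
w(0.16) ≈ -1.2011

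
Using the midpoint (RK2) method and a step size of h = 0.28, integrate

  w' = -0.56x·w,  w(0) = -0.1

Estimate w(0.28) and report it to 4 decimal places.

-0.0978

Midpoint: k1 = f(x_n, w_n); k2 = f(x_n + h/2, w_n + (h/2)·k1); w_{n+1} = w_n + h·k2.
x=0.000000, w=-0.100000:
  k1 = f(0.000000, -0.100000) = 0.000000
  k2 = f(0.140000, -0.100000) = 0.007840
  w ← -0.100000 + 0.28·0.007840 = -0.097805
w(0.28) ≈ -0.0978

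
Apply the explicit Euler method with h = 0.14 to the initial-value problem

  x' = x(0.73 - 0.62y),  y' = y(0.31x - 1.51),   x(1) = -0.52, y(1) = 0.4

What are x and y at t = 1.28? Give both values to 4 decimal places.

-0.5971, 0.2343

Euler on (x,y): x_{n+1} = x_n + h·x', y_{n+1} = y_n + h·y'.
1.000000: (-0.520000, 0.400000); f=(-0.250640, -0.668480) → (-0.555090, 0.306413)
1.140000: (-0.555090, 0.306413); f=(-0.299762, -0.515410) → (-0.597056, 0.234255)
(x(1.28), y(1.28)) ≈ (-0.5971, 0.2343)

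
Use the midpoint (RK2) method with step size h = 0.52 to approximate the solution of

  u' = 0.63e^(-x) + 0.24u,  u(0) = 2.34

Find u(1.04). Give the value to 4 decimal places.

Midpoint: k1 = f(x_n, u_n); k2 = f(x_n + h/2, u_n + (h/2)·k1); u_{n+1} = u_n + h·k2.
x=0.000000, u=2.340000:
  k1 = f(0.000000, 2.340000) = 1.191600
  k2 = f(0.260000, 2.649816) = 1.121718
  u ← 2.340000 + 0.52·1.121718 = 2.923294
x=0.520000, u=2.923294:
  k1 = f(0.520000, 2.923294) = 1.076138
  k2 = f(0.780000, 3.203090) = 1.057537
  u ← 2.923294 + 0.52·1.057537 = 3.473213
u(1.04) ≈ 3.4732

3.4732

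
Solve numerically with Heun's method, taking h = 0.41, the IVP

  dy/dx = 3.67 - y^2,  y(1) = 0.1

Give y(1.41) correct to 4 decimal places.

1.0775

Heun: k1 = f(x_n, y_n); k2 = f(x_n + h, y_n + h·k1); y_{n+1} = y_n + (h/2)·(k1 + k2).
x=1.000000, y=0.100000:
  k1 = f(1.000000, 0.100000) = 3.660000
  k2 = f(1.410000, 1.600600) = 1.108080
  y ← 0.100000 + (0.41/2)·(3.660000 + 1.108080) = 1.077456
y(1.41) ≈ 1.0775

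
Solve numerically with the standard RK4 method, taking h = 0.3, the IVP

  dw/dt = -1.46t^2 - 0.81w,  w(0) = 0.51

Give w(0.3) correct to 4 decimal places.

RK4: k1 = f(t_n, w_n); k2 = f(t_n + h/2, w_n + (h/2)·k1); k3 = f(t_n + h/2, w_n + (h/2)·k2); k4 = f(t_n + h, w_n + h·k3); w_{n+1} = w_n + (h/6)·(k1 + 2k2 + 2k3 + k4).
t=0.000000, w=0.510000:
  k1 = f(0.000000, 0.510000) = -0.413100
  k2 = f(0.150000, 0.448035) = -0.395758
  k3 = f(0.150000, 0.450636) = -0.397865
  k4 = f(0.300000, 0.390640) = -0.447819
  w ← 0.510000 + (0.3/6)·(k1 + 2k2 + 2k3 + k4) = 0.387592
w(0.3) ≈ 0.3876

0.3876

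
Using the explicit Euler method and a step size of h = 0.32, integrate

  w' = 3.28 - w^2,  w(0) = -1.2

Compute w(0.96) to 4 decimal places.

1.3359

Euler: w_{n+1} = w_n + h·f(x_n, w_n).
x=0.000000, w=-1.200000: f=1.840000 → w ← -1.200000 + 0.32·1.840000 = -0.611200
x=0.320000, w=-0.611200: f=2.906435 → w ← -0.611200 + 0.32·2.906435 = 0.318859
x=0.640000, w=0.318859: f=3.178329 → w ← 0.318859 + 0.32·3.178329 = 1.335924
w(0.96) ≈ 1.3359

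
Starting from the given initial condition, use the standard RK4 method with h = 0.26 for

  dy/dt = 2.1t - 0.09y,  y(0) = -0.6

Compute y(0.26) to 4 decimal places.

-0.5157

RK4: k1 = f(t_n, y_n); k2 = f(t_n + h/2, y_n + (h/2)·k1); k3 = f(t_n + h/2, y_n + (h/2)·k2); k4 = f(t_n + h, y_n + h·k3); y_{n+1} = y_n + (h/6)·(k1 + 2k2 + 2k3 + k4).
t=0.000000, y=-0.600000:
  k1 = f(0.000000, -0.600000) = 0.054000
  k2 = f(0.130000, -0.592980) = 0.326368
  k3 = f(0.130000, -0.557572) = 0.323181
  k4 = f(0.260000, -0.515973) = 0.592438
  y ← -0.600000 + (0.26/6)·(k1 + 2k2 + 2k3 + k4) = -0.515693
y(0.26) ≈ -0.5157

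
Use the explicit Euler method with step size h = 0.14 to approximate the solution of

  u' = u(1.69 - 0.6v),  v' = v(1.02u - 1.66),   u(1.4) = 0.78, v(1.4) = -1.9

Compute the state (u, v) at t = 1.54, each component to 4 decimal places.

1.0890, -1.6701

Euler on (u,v): u_{n+1} = u_n + h·u', v_{n+1} = v_n + h·v'.
1.400000: (0.780000, -1.900000); f=(2.207400, 1.642360) → (1.089036, -1.670070)
(u(1.54), v(1.54)) ≈ (1.0890, -1.6701)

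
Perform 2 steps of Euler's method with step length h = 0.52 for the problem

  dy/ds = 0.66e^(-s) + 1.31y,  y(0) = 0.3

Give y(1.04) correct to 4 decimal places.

1.6290

Euler: y_{n+1} = y_n + h·f(s_n, y_n).
s=0.000000, y=0.300000: f=1.053000 → y ← 0.300000 + 0.52·1.053000 = 0.847560
s=0.520000, y=0.847560: f=1.502687 → y ← 0.847560 + 0.52·1.502687 = 1.628957
y(1.04) ≈ 1.6290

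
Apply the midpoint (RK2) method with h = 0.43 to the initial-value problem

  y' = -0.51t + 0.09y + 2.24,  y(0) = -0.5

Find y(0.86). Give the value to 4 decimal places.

Midpoint: k1 = f(t_n, y_n); k2 = f(t_n + h/2, y_n + (h/2)·k1); y_{n+1} = y_n + h·k2.
t=0.000000, y=-0.500000:
  k1 = f(0.000000, -0.500000) = 2.195000
  k2 = f(0.215000, -0.028075) = 2.127823
  y ← -0.500000 + 0.43·2.127823 = 0.414964
t=0.430000, y=0.414964:
  k1 = f(0.430000, 0.414964) = 2.058047
  k2 = f(0.645000, 0.857444) = 1.988220
  y ← 0.414964 + 0.43·1.988220 = 1.269899
y(0.86) ≈ 1.2699

1.2699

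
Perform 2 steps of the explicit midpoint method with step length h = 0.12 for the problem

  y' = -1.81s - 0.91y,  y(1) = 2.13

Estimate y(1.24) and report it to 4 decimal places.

1.2741

Midpoint: k1 = f(s_n, y_n); k2 = f(s_n + h/2, y_n + (h/2)·k1); y_{n+1} = y_n + h·k2.
s=1.000000, y=2.130000:
  k1 = f(1.000000, 2.130000) = -3.748300
  k2 = f(1.060000, 1.905102) = -3.652243
  y ← 2.130000 + 0.12·(-3.652243) = 1.691731
s=1.120000, y=1.691731:
  k1 = f(1.120000, 1.691731) = -3.566675
  k2 = f(1.180000, 1.477730) = -3.480535
  y ← 1.691731 + 0.12·(-3.480535) = 1.274067
y(1.24) ≈ 1.2741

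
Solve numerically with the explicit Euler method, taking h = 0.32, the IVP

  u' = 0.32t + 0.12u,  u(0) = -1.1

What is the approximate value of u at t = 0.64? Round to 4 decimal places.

-1.1533

Euler: u_{n+1} = u_n + h·f(t_n, u_n).
t=0.000000, u=-1.100000: f=-0.132000 → u ← -1.100000 + 0.32·(-0.132000) = -1.142240
t=0.320000, u=-1.142240: f=-0.034669 → u ← -1.142240 + 0.32·(-0.034669) = -1.153334
u(0.64) ≈ -1.1533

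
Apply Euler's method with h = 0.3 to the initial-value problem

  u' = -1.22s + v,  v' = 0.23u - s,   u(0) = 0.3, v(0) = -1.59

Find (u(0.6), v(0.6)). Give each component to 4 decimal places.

Euler on (u,v): u_{n+1} = u_n + h·u', v_{n+1} = v_n + h·v'.
0.000000: (0.300000, -1.590000); f=(-1.590000, 0.069000) → (-0.177000, -1.569300)
0.300000: (-0.177000, -1.569300); f=(-1.935300, -0.340710) → (-0.757590, -1.671513)
(u(0.6), v(0.6)) ≈ (-0.7576, -1.6715)

-0.7576, -1.6715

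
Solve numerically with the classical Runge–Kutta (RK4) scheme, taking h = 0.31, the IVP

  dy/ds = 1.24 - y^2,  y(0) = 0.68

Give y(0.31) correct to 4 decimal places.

0.8726

RK4: k1 = f(s_n, y_n); k2 = f(s_n + h/2, y_n + (h/2)·k1); k3 = f(s_n + h/2, y_n + (h/2)·k2); k4 = f(s_n + h, y_n + h·k3); y_{n+1} = y_n + (h/6)·(k1 + 2k2 + 2k3 + k4).
s=0.000000, y=0.680000:
  k1 = f(0.000000, 0.680000) = 0.777600
  k2 = f(0.155000, 0.800528) = 0.599155
  k3 = f(0.155000, 0.772869) = 0.642673
  k4 = f(0.310000, 0.879229) = 0.466957
  y ← 0.680000 + (0.31/6)·(k1 + 2k2 + 2k3 + k4) = 0.872624
y(0.31) ≈ 0.8726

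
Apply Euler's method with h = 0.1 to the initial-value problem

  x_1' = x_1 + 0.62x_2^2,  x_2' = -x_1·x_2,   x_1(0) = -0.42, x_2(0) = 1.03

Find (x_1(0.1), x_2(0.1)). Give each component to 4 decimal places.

-0.3962, 1.0733

Euler on (x_1,x_2): x_1_{n+1} = x_1_n + h·x_1', x_2_{n+1} = x_2_n + h·x_2'.
0.000000: (-0.420000, 1.030000); f=(0.237758, 0.432600) → (-0.396224, 1.073260)
(x_1(0.1), x_2(0.1)) ≈ (-0.3962, 1.0733)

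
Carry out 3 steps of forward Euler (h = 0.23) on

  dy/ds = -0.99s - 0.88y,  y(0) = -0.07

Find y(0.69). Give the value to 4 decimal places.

Euler: y_{n+1} = y_n + h·f(s_n, y_n).
s=0.000000, y=-0.070000: f=0.061600 → y ← -0.070000 + 0.23·0.061600 = -0.055832
s=0.230000, y=-0.055832: f=-0.178568 → y ← -0.055832 + 0.23·(-0.178568) = -0.096903
s=0.460000, y=-0.096903: f=-0.370126 → y ← -0.096903 + 0.23·(-0.370126) = -0.182032
y(0.69) ≈ -0.1820

-0.1820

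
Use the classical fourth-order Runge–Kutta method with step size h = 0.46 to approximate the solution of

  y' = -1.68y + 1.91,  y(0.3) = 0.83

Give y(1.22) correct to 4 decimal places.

RK4: k1 = f(s_n, y_n); k2 = f(s_n + h/2, y_n + (h/2)·k1); k3 = f(s_n + h/2, y_n + (h/2)·k2); k4 = f(s_n + h, y_n + h·k3); y_{n+1} = y_n + (h/6)·(k1 + 2k2 + 2k3 + k4).
s=0.300000, y=0.830000:
  k1 = f(0.300000, 0.830000) = 0.515600
  k2 = f(0.530000, 0.948588) = 0.316372
  k3 = f(0.530000, 0.902766) = 0.393354
  k4 = f(0.760000, 1.010943) = 0.211616
  y ← 0.830000 + (0.46/6)·(k1 + 2k2 + 2k3 + k4) = 0.994578
s=0.760000, y=0.994578:
  k1 = f(0.760000, 0.994578) = 0.239109
  k2 = f(0.990000, 1.049573) = 0.146717
  k3 = f(0.990000, 1.028323) = 0.182418
  k4 = f(1.220000, 1.078490) = 0.098137
  y ← 0.994578 + (0.46/6)·(k1 + 2k2 + 2k3 + k4) = 1.070901
y(1.22) ≈ 1.0709

1.0709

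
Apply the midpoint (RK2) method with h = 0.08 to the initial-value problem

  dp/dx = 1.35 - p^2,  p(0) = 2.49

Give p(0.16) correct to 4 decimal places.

1.9511

Midpoint: k1 = f(x_n, p_n); k2 = f(x_n + h/2, p_n + (h/2)·k1); p_{n+1} = p_n + h·k2.
x=0.000000, p=2.490000:
  k1 = f(0.000000, 2.490000) = -4.850100
  k2 = f(0.040000, 2.295996) = -3.921598
  p ← 2.490000 + 0.08·(-3.921598) = 2.176272
x=0.080000, p=2.176272:
  k1 = f(0.080000, 2.176272) = -3.386161
  k2 = f(0.120000, 2.040826) = -2.814970
  p ← 2.176272 + 0.08·(-2.814970) = 1.951075
p(0.16) ≈ 1.9511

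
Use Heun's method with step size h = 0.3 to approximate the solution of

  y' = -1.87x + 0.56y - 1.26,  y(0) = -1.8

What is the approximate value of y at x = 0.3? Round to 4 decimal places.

-2.6217

Heun: k1 = f(x_n, y_n); k2 = f(x_n + h, y_n + h·k1); y_{n+1} = y_n + (h/2)·(k1 + k2).
x=0.000000, y=-1.800000:
  k1 = f(0.000000, -1.800000) = -2.268000
  k2 = f(0.300000, -2.480400) = -3.210024
  y ← -1.800000 + (0.3/2)·(-2.268000 + (-3.210024)) = -2.621704
y(0.3) ≈ -2.6217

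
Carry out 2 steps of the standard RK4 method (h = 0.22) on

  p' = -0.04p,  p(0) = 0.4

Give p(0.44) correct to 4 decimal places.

RK4: k1 = f(t_n, p_n); k2 = f(t_n + h/2, p_n + (h/2)·k1); k3 = f(t_n + h/2, p_n + (h/2)·k2); k4 = f(t_n + h, p_n + h·k3); p_{n+1} = p_n + (h/6)·(k1 + 2k2 + 2k3 + k4).
t=0.000000, p=0.400000:
  k1 = f(0.000000, 0.400000) = -0.016000
  k2 = f(0.110000, 0.398240) = -0.015930
  k3 = f(0.110000, 0.398248) = -0.015930
  k4 = f(0.220000, 0.396495) = -0.015860
  p ← 0.400000 + (0.22/6)·(k1 + 2k2 + 2k3 + k4) = 0.396495
t=0.220000, p=0.396495:
  k1 = f(0.220000, 0.396495) = -0.015860
  k2 = f(0.330000, 0.394751) = -0.015790
  k3 = f(0.330000, 0.394759) = -0.015790
  k4 = f(0.440000, 0.393022) = -0.015721
  p ← 0.396495 + (0.22/6)·(k1 + 2k2 + 2k3 + k4) = 0.393022
p(0.44) ≈ 0.3930

0.3930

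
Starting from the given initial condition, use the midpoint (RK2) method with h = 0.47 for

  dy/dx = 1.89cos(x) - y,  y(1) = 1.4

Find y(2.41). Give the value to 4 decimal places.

-0.0773

Midpoint: k1 = f(x_n, y_n); k2 = f(x_n + h/2, y_n + (h/2)·k1); y_{n+1} = y_n + h·k2.
x=1.000000, y=1.400000:
  k1 = f(1.000000, 1.400000) = -0.378829
  k2 = f(1.235000, 1.310975) = -0.688180
  y ← 1.400000 + 0.47·(-0.688180) = 1.076555
x=1.470000, y=1.076555:
  k1 = f(1.470000, 1.076555) = -0.886373
  k2 = f(1.705000, 0.868258) = -1.121142
  y ← 1.076555 + 0.47·(-1.121142) = 0.549619
x=1.940000, y=0.549619:
  k1 = f(1.940000, 0.549619) = -1.231668
  k2 = f(2.175000, 0.260176) = -1.333899
  y ← 0.549619 + 0.47·(-1.333899) = -0.077314
y(2.41) ≈ -0.0773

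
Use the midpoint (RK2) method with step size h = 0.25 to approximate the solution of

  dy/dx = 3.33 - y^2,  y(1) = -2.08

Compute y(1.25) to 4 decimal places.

Midpoint: k1 = f(x_n, y_n); k2 = f(x_n + h/2, y_n + (h/2)·k1); y_{n+1} = y_n + h·k2.
x=1.000000, y=-2.080000:
  k1 = f(1.000000, -2.080000) = -0.996400
  k2 = f(1.125000, -2.204550) = -1.530041
  y ← -2.080000 + 0.25·(-1.530041) = -2.462510
y(1.25) ≈ -2.4625

-2.4625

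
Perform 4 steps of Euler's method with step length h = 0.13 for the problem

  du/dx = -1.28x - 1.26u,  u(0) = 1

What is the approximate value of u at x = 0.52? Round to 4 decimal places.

Euler: u_{n+1} = u_n + h·f(x_n, u_n).
x=0.000000, u=1.000000: f=-1.260000 → u ← 1.000000 + 0.13·(-1.260000) = 0.836200
x=0.130000, u=0.836200: f=-1.220012 → u ← 0.836200 + 0.13·(-1.220012) = 0.677598
x=0.260000, u=0.677598: f=-1.186574 → u ← 0.677598 + 0.13·(-1.186574) = 0.523344
x=0.390000, u=0.523344: f=-1.158613 → u ← 0.523344 + 0.13·(-1.158613) = 0.372724
u(0.52) ≈ 0.3727

0.3727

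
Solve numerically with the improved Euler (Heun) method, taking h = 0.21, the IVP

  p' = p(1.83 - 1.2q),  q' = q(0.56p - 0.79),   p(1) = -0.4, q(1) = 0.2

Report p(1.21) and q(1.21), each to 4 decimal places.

-0.5587, 0.1607

Heun on (p,q): k1 = f(t_n, state_n); k2 = f(t_n + h, state_n + h·k1); state_{n+1} = state_n + (h/2)·(k1 + k2).
1.000000: (-0.400000, 0.200000)
  k1 = (-0.636000, -0.202800)
  predictor → (-0.533560, 0.157412)
  k2 = (-0.875628, -0.171389)
  → (-0.558721, 0.160710)
(p(1.21), q(1.21)) ≈ (-0.5587, 0.1607)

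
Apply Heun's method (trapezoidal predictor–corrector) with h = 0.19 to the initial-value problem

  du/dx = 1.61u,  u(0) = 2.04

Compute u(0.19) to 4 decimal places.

2.7595

Heun: k1 = f(x_n, u_n); k2 = f(x_n + h, u_n + h·k1); u_{n+1} = u_n + (h/2)·(k1 + k2).
x=0.000000, u=2.040000:
  k1 = f(0.000000, 2.040000) = 3.284400
  k2 = f(0.190000, 2.664036) = 4.289098
  u ← 2.040000 + (0.19/2)·(3.284400 + 4.289098) = 2.759482
u(0.19) ≈ 2.7595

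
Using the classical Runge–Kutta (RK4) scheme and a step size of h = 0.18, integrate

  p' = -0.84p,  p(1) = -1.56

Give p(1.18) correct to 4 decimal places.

-1.3411

RK4: k1 = f(t_n, p_n); k2 = f(t_n + h/2, p_n + (h/2)·k1); k3 = f(t_n + h/2, p_n + (h/2)·k2); k4 = f(t_n + h, p_n + h·k3); p_{n+1} = p_n + (h/6)·(k1 + 2k2 + 2k3 + k4).
t=1.000000, p=-1.560000:
  k1 = f(1.000000, -1.560000) = 1.310400
  k2 = f(1.090000, -1.442064) = 1.211334
  k3 = f(1.090000, -1.450980) = 1.218823
  k4 = f(1.180000, -1.340612) = 1.126114
  p ← -1.560000 + (0.18/6)·(k1 + 2k2 + 2k3 + k4) = -1.341095
p(1.18) ≈ -1.3411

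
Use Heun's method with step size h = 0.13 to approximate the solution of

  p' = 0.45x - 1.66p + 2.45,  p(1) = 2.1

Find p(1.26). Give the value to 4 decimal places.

1.9908

Heun: k1 = f(x_n, p_n); k2 = f(x_n + h, p_n + h·k1); p_{n+1} = p_n + (h/2)·(k1 + k2).
x=1.000000, p=2.100000:
  k1 = f(1.000000, 2.100000) = -0.586000
  k2 = f(1.130000, 2.023820) = -0.401041
  p ← 2.100000 + (0.13/2)·(-0.586000 + (-0.401041)) = 2.035842
x=1.130000, p=2.035842:
  k1 = f(1.130000, 2.035842) = -0.420998
  k2 = f(1.260000, 1.981113) = -0.271647
  p ← 2.035842 + (0.13/2)·(-0.420998 + (-0.271647)) = 1.990820
p(1.26) ≈ 1.9908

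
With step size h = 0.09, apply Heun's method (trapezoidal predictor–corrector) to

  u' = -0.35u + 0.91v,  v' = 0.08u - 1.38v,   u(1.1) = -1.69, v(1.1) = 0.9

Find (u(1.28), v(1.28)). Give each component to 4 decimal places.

Heun on (u,v): k1 = f(s_n, state_n); k2 = f(s_n + h, state_n + h·k1); state_{n+1} = state_n + (h/2)·(k1 + k2).
1.100000: (-1.690000, 0.900000)
  k1 = (1.410500, -1.377200)
  predictor → (-1.563055, 0.776052)
  k2 = (1.253277, -1.195996)
  → (-1.570130, 0.784206)
1.190000: (-1.570130, 0.784206)
  k1 = (1.263173, -1.207815)
  predictor → (-1.456444, 0.675503)
  k2 = (1.124463, -1.048709)
  → (-1.462686, 0.682663)
(u(1.28), v(1.28)) ≈ (-1.4627, 0.6827)

-1.4627, 0.6827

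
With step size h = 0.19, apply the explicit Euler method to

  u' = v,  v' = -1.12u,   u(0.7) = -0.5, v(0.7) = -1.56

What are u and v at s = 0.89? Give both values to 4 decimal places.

-0.7964, -1.4536

Euler on (u,v): u_{n+1} = u_n + h·u', v_{n+1} = v_n + h·v'.
0.700000: (-0.500000, -1.560000); f=(-1.560000, 0.560000) → (-0.796400, -1.453600)
(u(0.89), v(0.89)) ≈ (-0.7964, -1.4536)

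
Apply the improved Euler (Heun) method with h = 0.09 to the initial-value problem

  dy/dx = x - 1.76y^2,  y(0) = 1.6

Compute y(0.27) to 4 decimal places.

Heun: k1 = f(x_n, y_n); k2 = f(x_n + h, y_n + h·k1); y_{n+1} = y_n + (h/2)·(k1 + k2).
x=0.000000, y=1.600000:
  k1 = f(0.000000, 1.600000) = -4.505600
  k2 = f(0.090000, 1.194496) = -2.421204
  y ← 1.600000 + (0.09/2)·(-4.505600 + (-2.421204)) = 1.288294
x=0.090000, y=1.288294:
  k1 = f(0.090000, 1.288294) = -2.831074
  k2 = f(0.180000, 1.033497) = -1.699885
  y ← 1.288294 + (0.09/2)·(-2.831074 + (-1.699885)) = 1.084401
x=0.180000, y=1.084401:
  k1 = f(0.180000, 1.084401) = -1.889628
  k2 = f(0.270000, 0.914334) = -1.201372
  y ← 1.084401 + (0.09/2)·(-1.889628 + (-1.201372)) = 0.945306
y(0.27) ≈ 0.9453

0.9453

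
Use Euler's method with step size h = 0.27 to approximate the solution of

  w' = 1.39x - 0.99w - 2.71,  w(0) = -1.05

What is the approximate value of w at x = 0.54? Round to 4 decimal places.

-1.7302

Euler: w_{n+1} = w_n + h·f(x_n, w_n).
x=0.000000, w=-1.050000: f=-1.670500 → w ← -1.050000 + 0.27·(-1.670500) = -1.501035
x=0.270000, w=-1.501035: f=-0.848675 → w ← -1.501035 + 0.27·(-0.848675) = -1.730177
w(0.54) ≈ -1.7302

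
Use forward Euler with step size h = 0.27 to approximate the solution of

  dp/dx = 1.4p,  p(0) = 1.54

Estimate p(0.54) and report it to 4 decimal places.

2.9243

Euler: p_{n+1} = p_n + h·f(x_n, p_n).
x=0.000000, p=1.540000: f=2.156000 → p ← 1.540000 + 0.27·2.156000 = 2.122120
x=0.270000, p=2.122120: f=2.970968 → p ← 2.122120 + 0.27·2.970968 = 2.924281
p(0.54) ≈ 2.9243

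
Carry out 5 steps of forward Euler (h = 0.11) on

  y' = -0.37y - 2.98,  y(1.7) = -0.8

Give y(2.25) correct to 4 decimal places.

-2.1608

Euler: y_{n+1} = y_n + h·f(t_n, y_n).
t=1.700000, y=-0.800000: f=-2.684000 → y ← -0.800000 + 0.11·(-2.684000) = -1.095240
t=1.810000, y=-1.095240: f=-2.574761 → y ← -1.095240 + 0.11·(-2.574761) = -1.378464
t=1.920000, y=-1.378464: f=-2.469968 → y ← -1.378464 + 0.11·(-2.469968) = -1.650160
t=2.030000, y=-1.650160: f=-2.369441 → y ← -1.650160 + 0.11·(-2.369441) = -1.910799
t=2.140000, y=-1.910799: f=-2.273004 → y ← -1.910799 + 0.11·(-2.273004) = -2.160829
y(2.25) ≈ -2.1608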